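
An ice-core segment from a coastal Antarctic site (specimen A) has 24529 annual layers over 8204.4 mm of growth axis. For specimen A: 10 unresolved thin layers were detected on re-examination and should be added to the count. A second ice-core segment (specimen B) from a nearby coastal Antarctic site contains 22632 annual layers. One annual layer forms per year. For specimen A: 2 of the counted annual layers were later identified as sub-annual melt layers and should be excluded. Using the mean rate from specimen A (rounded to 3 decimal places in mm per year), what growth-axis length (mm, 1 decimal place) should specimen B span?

7559.1 mm

Specimen A: true annual layer count = 24529 − 2 + 10 = 24537.
A: 8204.4 mm over 24537 years gives 8204.4 / 24537 ≈ 0.334 mm/yr.
B's length ≈ 0.334 × 22632 = 7559.1 mm.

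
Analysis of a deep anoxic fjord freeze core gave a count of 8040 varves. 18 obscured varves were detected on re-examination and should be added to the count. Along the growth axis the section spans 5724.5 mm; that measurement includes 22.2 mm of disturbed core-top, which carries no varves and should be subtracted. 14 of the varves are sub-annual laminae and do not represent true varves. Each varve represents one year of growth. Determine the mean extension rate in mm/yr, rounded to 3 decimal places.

0.709 mm/yr

Correcting the raw count gives 8040 − 14 + 18 = 8044 true varves.
Net length = 5724.5 − 22.2 = 5702.3 mm.
Extension rate ≈ 5702.3 / 8044 = 0.709 mm/yr.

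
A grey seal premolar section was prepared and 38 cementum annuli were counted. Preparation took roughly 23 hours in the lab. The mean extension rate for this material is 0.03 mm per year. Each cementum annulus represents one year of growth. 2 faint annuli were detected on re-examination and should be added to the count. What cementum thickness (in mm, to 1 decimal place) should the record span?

Correcting the raw count gives 38 + 2 = 40 true cementum annuli.
Predicted length = 0.03 mm/year × 40 years = 1.2 mm.

1.2 mm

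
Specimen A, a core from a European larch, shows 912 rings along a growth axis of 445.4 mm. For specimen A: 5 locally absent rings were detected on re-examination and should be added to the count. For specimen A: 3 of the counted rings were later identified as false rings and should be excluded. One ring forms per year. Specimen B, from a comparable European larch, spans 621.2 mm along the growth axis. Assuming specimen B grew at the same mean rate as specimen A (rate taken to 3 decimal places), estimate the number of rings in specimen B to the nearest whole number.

Specimen A: after corrections the count is 912 − 3 + 5 = 914 rings.
A: Mean rate = 445.4 mm / 914 years ≈ 0.487 mm per year.
B spans 621.2 / 0.487 = 1275.56 years ≈ 1276 rings.

1276 rings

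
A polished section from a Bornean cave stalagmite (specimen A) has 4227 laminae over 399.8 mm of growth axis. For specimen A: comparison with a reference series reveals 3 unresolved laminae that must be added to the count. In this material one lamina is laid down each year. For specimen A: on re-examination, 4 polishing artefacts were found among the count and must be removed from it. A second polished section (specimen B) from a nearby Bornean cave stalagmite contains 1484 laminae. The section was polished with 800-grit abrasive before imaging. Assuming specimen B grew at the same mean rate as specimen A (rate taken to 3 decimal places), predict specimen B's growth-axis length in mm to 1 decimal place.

Specimen A: adjusted count: 4227 − 4 + 3 = 4226 laminae.
A: 399.8 mm over 4226 years gives 399.8 / 4226 ≈ 0.095 mm/yr.
Length of B = 0.095 × 1484 = 141.0 mm.

141.0 mm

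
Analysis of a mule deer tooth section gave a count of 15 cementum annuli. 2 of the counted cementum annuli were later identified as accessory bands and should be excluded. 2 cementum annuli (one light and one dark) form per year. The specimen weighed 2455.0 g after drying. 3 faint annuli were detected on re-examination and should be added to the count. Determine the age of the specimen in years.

8 years

After corrections the count is 15 − 2 + 3 = 16 cementum annuli.
Dividing by 2 cementum annuli per year: 16 / 2 = 8 years.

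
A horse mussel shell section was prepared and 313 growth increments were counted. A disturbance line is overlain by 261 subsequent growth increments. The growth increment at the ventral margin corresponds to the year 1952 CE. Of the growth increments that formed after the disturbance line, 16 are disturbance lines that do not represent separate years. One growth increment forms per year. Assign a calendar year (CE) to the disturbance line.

261 growth increments post-date the disturbance line.
Removing the 16 false growth increments leaves 261 − 16 = 245 true growth increments beyond the disturbance line.
Counting back 245 years from 1952 CE places the disturbance line in 1952 − 245 = 1707 CE.

1707 CE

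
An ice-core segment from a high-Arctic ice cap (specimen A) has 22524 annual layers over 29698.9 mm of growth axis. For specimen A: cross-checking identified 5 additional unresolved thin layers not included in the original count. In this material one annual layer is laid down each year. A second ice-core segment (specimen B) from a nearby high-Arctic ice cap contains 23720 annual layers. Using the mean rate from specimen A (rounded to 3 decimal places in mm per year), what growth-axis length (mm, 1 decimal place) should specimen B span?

Specimen A: after corrections the count is 22524 + 5 = 22529 annual layers.
A: Extension rate ≈ 29698.9 / 22529 = 1.318 mm/year.
B's length ≈ 1.318 × 23720 = 31263.0 mm.

31263.0 mm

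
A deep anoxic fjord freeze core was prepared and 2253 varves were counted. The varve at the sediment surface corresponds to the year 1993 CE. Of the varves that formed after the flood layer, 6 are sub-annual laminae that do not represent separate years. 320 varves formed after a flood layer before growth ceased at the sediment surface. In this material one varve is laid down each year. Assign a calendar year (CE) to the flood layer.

320 varves formed after the flood layer.
320 − 6 false = 314 true varves after the flood layer.
1993 − 314 = 1679 CE.

1679 CE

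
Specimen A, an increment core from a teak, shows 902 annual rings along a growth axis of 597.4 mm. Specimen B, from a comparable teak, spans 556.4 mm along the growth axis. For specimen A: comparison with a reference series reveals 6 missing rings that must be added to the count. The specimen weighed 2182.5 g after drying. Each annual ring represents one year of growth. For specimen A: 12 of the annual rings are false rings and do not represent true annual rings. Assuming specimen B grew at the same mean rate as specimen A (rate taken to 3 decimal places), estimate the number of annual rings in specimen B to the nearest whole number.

Specimen A: true annual ring count = 902 − 12 + 6 = 896.
A: Mean rate = 597.4 mm / 896 years ≈ 0.667 mm per year.
For B, 556.4 / 0.667 = 834.18 years ≈ 834 annual rings.

834 annual rings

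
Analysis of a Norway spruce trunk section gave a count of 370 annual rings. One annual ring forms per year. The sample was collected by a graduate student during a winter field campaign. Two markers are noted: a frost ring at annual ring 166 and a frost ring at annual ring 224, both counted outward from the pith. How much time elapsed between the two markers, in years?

224 − 166 = 58 annual rings lie between the two events.
That is 58 years at one annual ring per year.

58 yr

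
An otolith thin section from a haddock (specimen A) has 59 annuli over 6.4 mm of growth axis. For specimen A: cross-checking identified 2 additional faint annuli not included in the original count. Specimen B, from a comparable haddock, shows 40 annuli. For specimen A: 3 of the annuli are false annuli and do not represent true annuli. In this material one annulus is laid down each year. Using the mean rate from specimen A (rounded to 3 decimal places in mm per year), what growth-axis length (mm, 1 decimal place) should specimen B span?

Specimen A: correcting the raw count gives 59 − 3 + 2 = 58 true annuli.
A: Mean rate = 6.4 mm / 58 years ≈ 0.110 mm/year.
Length of B = 0.110 × 40 = 4.4 mm.

4.4 mm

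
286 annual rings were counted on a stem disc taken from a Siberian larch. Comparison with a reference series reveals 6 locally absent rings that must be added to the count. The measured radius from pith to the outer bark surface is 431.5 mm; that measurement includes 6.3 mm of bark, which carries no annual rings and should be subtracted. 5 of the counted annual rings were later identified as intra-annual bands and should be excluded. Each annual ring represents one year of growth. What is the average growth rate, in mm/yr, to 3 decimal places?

1.482 mm/yr

After corrections the count is 286 − 5 + 6 = 287 annual rings.
Removing the 6.3 mm offcut leaves 431.5 − 6.3 = 425.2 mm.
Mean rate = 425.2 mm / 287 years ≈ 1.482 mm/yr.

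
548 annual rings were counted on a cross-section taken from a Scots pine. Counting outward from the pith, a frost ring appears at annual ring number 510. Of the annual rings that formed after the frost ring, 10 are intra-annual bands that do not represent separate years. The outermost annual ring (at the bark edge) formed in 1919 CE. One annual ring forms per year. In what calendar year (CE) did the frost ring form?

1891 CE

548 − 510 = 38 annual rings lie beyond the frost ring toward the bark edge.
Removing the 10 false annual rings leaves 38 − 10 = 28 true annual rings beyond the frost ring.
1919 − 28 = 1891 CE.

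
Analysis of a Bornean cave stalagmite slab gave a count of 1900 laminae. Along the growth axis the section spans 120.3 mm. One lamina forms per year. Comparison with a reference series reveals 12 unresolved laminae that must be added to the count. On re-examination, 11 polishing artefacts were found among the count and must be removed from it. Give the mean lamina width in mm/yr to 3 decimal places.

0.063 mm/yr

True lamina count = 1900 − 11 + 12 = 1901.
Extension rate ≈ 120.3 / 1901 = 0.063 mm/yr.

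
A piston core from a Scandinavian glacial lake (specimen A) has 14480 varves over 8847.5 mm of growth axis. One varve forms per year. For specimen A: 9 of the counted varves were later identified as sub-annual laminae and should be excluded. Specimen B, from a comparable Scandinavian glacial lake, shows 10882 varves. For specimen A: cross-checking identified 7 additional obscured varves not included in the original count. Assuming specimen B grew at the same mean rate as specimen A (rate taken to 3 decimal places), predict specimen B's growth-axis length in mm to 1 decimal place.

6648.9 mm

Specimen A: true varve count = 14480 − 9 + 7 = 14478.
A: 8847.5 mm over 14478 years gives 8847.5 / 14478 ≈ 0.611 mm/yr.
B's length ≈ 0.611 × 10882 = 6648.9 mm.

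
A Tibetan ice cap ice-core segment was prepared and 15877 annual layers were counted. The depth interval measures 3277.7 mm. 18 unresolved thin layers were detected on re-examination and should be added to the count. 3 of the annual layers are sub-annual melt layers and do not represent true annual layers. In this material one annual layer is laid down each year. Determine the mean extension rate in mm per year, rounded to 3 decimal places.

0.206 mm per year

Correcting the raw count gives 15877 − 3 + 18 = 15892 true annual layers.
Extension rate ≈ 3277.7 / 15892 = 0.206 mm per year.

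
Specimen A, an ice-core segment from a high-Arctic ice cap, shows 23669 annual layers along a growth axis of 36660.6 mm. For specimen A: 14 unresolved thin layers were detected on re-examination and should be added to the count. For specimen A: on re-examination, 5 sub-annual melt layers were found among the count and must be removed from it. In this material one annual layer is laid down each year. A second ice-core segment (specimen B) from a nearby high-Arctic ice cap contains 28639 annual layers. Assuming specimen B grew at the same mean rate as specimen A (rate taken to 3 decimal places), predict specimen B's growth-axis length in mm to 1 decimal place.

Specimen A: adjusted count: 23669 − 5 + 14 = 23678 annual layers.
A: 36660.6 mm over 23678 years gives 36660.6 / 23678 ≈ 1.548 mm/year.
B's length ≈ 1.548 × 28639 = 44333.2 mm.

44333.2 mm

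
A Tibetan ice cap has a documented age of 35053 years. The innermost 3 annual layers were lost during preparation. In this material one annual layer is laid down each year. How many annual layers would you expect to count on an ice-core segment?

35050 annual layers

At one annual layer per year, 35053 years correspond to 35053 annual layers.
Subtracting the 3 annual layers not captured gives 35053 − 3 = 35050 annual layers in the record.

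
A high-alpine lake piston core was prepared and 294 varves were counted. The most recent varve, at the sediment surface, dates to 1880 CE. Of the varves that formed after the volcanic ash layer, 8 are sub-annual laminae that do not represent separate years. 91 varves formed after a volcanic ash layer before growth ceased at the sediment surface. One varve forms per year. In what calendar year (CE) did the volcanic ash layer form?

1797 CE

91 varves formed after the volcanic ash layer.
91 − 8 false = 83 true varves after the volcanic ash layer.
1880 − 83 = 1797 CE.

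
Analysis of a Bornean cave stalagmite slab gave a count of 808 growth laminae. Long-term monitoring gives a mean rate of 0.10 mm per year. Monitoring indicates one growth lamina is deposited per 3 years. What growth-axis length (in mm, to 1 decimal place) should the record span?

At 3 years per growth lamina, 808 × 3 = 2424 years.
2424 years at 0.10 mm/year gives 0.10 × 2424 = 242.4 mm.

242.4 mm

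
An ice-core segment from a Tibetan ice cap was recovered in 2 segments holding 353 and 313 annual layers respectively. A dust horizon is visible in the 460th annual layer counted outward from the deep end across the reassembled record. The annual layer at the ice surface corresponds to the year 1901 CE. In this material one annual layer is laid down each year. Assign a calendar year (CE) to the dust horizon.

Total annual layers = 353 + 313 = 666.
The dust horizon sits at annual layer 460 from the deep end, so 666 − 460 = 206 annual layers formed after it.
The annual layer at the ice surface is 1901 CE, so the dust horizon dates to 1901 − 206 = 1695 CE.

1695 CE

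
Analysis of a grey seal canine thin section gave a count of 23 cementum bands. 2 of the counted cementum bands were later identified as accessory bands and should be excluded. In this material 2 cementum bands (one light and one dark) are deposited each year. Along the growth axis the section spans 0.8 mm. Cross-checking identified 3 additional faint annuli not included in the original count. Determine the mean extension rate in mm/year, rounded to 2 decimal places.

Adjusted count: 23 − 2 + 3 = 24 cementum bands.
Dividing by 2 cementum bands per year: 24 / 2 = 12 years.
Mean rate = 0.8 mm / 12 years ≈ 0.07 mm/year.

0.07 mm/year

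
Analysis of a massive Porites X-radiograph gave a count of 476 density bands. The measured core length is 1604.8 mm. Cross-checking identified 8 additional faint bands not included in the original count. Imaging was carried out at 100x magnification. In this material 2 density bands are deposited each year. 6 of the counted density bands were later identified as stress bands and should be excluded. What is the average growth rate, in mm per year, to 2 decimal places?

6.71 mm per year

True density band count = 476 − 6 + 8 = 478.
Dividing by 2 density bands per year: 478 / 2 = 239 years.
Extension rate ≈ 1604.8 / 239 = 6.71 mm per year.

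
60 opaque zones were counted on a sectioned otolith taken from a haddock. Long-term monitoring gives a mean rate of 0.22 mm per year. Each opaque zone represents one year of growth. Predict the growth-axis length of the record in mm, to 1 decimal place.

13.2 mm

The record spans 60 years at 0.22 mm per year.
Length ≈ 0.22 × 60 = 13.2 mm.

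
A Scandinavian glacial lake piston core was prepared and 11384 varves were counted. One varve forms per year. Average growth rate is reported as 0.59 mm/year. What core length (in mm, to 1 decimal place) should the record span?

11384 years of growth are recorded.
Length ≈ 0.59 × 11384 = 6716.6 mm.

6716.6 mm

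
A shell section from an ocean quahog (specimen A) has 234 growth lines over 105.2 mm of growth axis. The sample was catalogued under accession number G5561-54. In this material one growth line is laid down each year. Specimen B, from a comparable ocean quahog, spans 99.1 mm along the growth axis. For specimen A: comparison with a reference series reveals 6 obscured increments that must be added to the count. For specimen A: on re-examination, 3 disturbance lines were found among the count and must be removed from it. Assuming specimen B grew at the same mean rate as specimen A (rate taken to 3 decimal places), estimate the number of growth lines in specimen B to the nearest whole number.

Specimen A: adjusted count: 234 − 3 + 6 = 237 growth lines.
A: Extension rate ≈ 105.2 / 237 = 0.444 mm/year.
B spans 99.1 / 0.444 = 223.20 years ≈ 223 growth lines.

223 growth lines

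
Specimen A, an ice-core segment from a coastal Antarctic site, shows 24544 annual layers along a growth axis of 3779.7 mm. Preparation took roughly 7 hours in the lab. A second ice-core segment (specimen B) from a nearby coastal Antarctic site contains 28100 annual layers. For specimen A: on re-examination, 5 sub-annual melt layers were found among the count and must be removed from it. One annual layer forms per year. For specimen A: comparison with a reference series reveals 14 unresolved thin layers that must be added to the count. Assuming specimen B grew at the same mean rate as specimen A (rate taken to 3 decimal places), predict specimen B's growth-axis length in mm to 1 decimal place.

4327.4 mm

Specimen A: correcting the raw count gives 24544 − 5 + 14 = 24553 true annual layers.
A: Extension rate ≈ 3779.7 / 24553 = 0.154 mm/yr.
Length of B = 0.154 × 28100 = 4327.4 mm.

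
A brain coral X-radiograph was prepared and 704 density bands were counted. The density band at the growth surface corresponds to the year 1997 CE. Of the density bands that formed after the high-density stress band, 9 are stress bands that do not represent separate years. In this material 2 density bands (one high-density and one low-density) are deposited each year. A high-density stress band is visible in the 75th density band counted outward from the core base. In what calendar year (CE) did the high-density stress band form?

1687 CE

Between density band 75 and the growth surface there are 704 − 75 = 629 density bands.
Removing the 9 false density bands leaves 629 − 9 = 620 true density bands beyond the high-density stress band.
Dividing by 2 density bands per year: 620 / 2 = 310 years.
Counting back 310 years from 1997 CE places the high-density stress band in 1997 − 310 = 1687 CE.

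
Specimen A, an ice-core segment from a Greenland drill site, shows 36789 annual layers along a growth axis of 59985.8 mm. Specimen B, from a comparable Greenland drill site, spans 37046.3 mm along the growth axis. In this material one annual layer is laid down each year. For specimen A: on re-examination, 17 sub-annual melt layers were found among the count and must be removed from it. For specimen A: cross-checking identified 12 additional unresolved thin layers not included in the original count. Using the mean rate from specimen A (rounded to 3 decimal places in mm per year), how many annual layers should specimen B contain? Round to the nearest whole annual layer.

22714 annual layers

Specimen A: true annual layer count = 36789 − 17 + 12 = 36784.
A: 59985.8 mm over 36784 years gives 59985.8 / 36784 ≈ 1.631 mm per year.
For B, 37046.3 / 1.631 = 22713.86 years ≈ 22714 annual layers.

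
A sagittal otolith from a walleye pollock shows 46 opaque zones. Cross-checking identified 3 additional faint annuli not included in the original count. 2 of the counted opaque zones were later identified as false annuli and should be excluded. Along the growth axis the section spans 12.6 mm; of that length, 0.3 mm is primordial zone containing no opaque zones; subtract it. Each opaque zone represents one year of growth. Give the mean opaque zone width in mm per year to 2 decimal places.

0.26 mm per year

Adjusted count: 46 − 2 + 3 = 47 opaque zones.
Removing the 0.3 mm offcut leaves 12.6 − 0.3 = 12.3 mm.
12.3 mm over 47 years gives 12.3 / 47 ≈ 0.26 mm per year.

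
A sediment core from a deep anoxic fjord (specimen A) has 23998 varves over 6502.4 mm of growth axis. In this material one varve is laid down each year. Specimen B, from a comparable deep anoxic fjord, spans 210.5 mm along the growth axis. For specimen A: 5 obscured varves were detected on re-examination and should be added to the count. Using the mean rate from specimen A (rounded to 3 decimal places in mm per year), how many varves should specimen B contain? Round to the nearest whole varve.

777 varves

Specimen A: true varve count = 23998 + 5 = 24003.
A: 6502.4 mm over 24003 years gives 6502.4 / 24003 ≈ 0.271 mm/yr.
For B, 210.5 / 0.271 = 776.75 years ≈ 777 varves.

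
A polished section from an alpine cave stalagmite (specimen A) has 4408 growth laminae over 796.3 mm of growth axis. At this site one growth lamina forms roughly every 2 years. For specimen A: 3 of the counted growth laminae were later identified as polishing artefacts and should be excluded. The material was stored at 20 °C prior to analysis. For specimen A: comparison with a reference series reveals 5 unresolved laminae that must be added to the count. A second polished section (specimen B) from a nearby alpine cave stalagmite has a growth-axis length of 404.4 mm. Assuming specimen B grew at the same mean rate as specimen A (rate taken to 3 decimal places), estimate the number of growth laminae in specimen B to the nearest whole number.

2247 growth laminae

Specimen A: after corrections the count is 4408 − 3 + 5 = 4410 growth laminae.
Specimen A: at 2 years per growth lamina, 4410 × 2 = 8820 years.
A: Mean rate = 796.3 mm / 8820 years ≈ 0.090 mm/yr.
B spans 404.4 / 0.090 = 4493.33 years; at 2 years per growth lamina that is 4493.33 / 2 ≈ 2247 growth laminae.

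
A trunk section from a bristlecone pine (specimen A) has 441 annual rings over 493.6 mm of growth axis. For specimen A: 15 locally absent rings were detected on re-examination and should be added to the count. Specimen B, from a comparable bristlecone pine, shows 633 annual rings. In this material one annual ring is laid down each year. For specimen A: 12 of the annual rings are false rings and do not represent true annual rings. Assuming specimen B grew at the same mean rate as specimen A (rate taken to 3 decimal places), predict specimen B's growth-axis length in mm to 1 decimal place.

Specimen A: correcting the raw count gives 441 − 12 + 15 = 444 true annual rings.
A: Mean rate = 493.6 mm / 444 years ≈ 1.112 mm per year.
Length of B = 1.112 × 633 = 703.9 mm.

703.9 mm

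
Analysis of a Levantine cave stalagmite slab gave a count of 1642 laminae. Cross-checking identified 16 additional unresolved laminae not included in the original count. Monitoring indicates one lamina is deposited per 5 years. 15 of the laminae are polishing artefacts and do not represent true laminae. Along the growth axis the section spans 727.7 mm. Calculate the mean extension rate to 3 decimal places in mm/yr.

True lamina count = 1642 − 15 + 16 = 1643.
1643 laminae at 5 years each span 1643 × 5 = 8215 years.
Extension rate ≈ 727.7 / 8215 = 0.089 mm/yr.

0.089 mm/yr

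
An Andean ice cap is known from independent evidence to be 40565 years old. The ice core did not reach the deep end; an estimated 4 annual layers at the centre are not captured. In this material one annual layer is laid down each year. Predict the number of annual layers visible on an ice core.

40561 annual layers

At one annual layer per year, 40565 years correspond to 40565 annual layers.
Less the 4 uncaptured annual layers: 40565 − 4 = 40561.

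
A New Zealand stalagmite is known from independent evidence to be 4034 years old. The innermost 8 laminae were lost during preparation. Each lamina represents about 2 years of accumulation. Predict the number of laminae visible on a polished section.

At 2 years per lamina, 4034 / 2 = 2017 laminae are expected.
2017 − 8 missed = 2009 laminae expected in the prepared section.

2009 laminae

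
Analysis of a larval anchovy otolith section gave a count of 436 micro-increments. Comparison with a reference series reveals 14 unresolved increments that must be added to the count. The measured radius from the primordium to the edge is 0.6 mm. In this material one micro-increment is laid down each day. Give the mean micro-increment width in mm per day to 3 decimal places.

True micro-increment count = 436 + 14 = 450.
Extension rate ≈ 0.6 / 450 = 0.001 mm per day.

0.001 mm per day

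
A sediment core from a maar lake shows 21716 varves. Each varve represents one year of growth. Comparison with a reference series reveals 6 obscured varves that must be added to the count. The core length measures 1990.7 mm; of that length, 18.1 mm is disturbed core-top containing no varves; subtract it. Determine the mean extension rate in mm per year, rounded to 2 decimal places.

0.09 mm per year

True varve count = 21716 + 6 = 21722.
Net length = 1990.7 − 18.1 = 1972.6 mm.
1972.6 mm over 21722 years gives 1972.6 / 21722 ≈ 0.09 mm per year.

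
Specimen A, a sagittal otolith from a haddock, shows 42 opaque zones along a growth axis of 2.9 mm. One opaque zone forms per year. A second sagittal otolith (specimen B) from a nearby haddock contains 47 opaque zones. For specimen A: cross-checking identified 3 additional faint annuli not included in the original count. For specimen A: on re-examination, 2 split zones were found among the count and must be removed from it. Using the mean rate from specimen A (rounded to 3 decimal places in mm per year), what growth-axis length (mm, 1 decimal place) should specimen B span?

3.1 mm

Specimen A: adjusted count: 42 − 2 + 3 = 43 opaque zones.
A: 2.9 mm over 43 years gives 2.9 / 43 ≈ 0.067 mm per year.
Length of B = 0.067 × 47 = 3.1 mm.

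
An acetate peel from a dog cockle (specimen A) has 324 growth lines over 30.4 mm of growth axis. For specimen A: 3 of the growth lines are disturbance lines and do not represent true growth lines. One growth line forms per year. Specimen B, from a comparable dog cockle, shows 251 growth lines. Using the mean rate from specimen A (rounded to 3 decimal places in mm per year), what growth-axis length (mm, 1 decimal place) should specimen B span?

Specimen A: true growth line count = 324 − 3 = 321.
A: Mean rate = 30.4 mm / 321 years ≈ 0.095 mm/yr.
B's length ≈ 0.095 × 251 = 23.8 mm.

23.8 mm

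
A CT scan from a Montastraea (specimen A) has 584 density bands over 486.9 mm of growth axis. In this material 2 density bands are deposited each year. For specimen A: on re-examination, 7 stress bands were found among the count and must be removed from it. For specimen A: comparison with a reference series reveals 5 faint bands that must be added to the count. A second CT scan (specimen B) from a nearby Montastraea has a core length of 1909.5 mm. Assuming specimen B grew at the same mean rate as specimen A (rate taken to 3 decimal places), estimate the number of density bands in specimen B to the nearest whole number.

2283 density bands

Specimen A: correcting the raw count gives 584 − 7 + 5 = 582 true density bands.
Specimen A: with 2 density bands per year, 582 / 2 = 291 years.
A: Mean rate = 486.9 mm / 291 years ≈ 1.673 mm/year.
Specimen B: 1909.5 mm / 1.673 mm per year = 1141.36 years; at 2 density bands per year that is 1141.36 × 2 ≈ 2283 density bands.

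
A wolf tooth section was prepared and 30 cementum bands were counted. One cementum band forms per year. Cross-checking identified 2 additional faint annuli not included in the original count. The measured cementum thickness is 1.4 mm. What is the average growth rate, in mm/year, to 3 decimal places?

0.044 mm/year

After corrections the count is 30 + 2 = 32 cementum bands.
Extension rate ≈ 1.4 / 32 = 0.044 mm/year.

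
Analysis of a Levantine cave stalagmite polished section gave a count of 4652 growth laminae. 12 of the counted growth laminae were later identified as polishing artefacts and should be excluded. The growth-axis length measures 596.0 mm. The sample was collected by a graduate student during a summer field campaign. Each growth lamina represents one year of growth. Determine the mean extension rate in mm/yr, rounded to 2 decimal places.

Adjusted count: 4652 − 12 = 4640 growth laminae.
596.0 mm over 4640 years gives 596.0 / 4640 ≈ 0.13 mm/yr.

0.13 mm/yr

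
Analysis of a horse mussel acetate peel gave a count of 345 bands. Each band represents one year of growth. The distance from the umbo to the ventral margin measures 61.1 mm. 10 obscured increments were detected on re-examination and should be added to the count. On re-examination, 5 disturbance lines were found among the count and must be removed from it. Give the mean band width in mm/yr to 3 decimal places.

Adjusted count: 345 − 5 + 10 = 350 bands.
61.1 mm over 350 years gives 61.1 / 350 ≈ 0.175 mm/yr.

0.175 mm/yr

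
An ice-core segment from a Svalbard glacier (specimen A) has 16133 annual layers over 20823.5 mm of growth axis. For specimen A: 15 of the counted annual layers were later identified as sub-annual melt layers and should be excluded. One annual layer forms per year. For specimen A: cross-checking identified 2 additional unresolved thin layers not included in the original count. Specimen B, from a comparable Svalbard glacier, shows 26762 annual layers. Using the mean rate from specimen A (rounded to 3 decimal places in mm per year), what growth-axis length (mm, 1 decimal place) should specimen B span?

34576.5 mm

Specimen A: true annual layer count = 16133 − 15 + 2 = 16120.
A: 20823.5 mm over 16120 years gives 20823.5 / 16120 ≈ 1.292 mm per year.
For B, 1.292 mm/year × 26762 years = 34576.5 mm.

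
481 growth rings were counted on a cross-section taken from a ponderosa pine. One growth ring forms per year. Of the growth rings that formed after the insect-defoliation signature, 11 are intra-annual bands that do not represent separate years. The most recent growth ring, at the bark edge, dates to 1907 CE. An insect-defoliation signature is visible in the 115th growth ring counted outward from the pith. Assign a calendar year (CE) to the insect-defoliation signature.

1552 CE

The insect-defoliation signature sits at growth ring 115 from the pith, so 481 − 115 = 366 growth rings formed after it.
366 − 11 false = 355 true growth rings after the insect-defoliation signature.
1907 − 355 = 1552 CE.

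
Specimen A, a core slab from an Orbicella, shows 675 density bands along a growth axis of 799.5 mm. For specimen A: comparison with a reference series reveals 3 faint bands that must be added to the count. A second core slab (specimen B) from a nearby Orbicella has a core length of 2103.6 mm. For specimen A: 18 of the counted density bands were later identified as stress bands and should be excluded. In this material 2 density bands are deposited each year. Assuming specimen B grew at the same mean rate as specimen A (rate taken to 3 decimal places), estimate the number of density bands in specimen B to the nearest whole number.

1736 density bands

Specimen A: after corrections the count is 675 − 18 + 3 = 660 density bands.
Specimen A: with 2 density bands per year, 660 / 2 = 330 years.
A: Extension rate ≈ 799.5 / 330 = 2.423 mm per year.
For B, 2103.6 / 2.423 = 868.18 years; at 2 density bands per year that is 868.18 × 2 ≈ 1736 density bands.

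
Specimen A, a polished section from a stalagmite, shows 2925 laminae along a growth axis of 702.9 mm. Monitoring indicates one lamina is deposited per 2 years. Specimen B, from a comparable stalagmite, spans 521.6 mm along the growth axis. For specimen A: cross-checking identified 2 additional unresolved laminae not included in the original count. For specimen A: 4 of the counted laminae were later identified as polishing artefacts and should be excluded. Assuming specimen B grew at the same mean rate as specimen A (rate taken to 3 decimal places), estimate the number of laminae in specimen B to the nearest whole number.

2173 laminae

Specimen A: adjusted count: 2925 − 4 + 2 = 2923 laminae.
Specimen A: at 2 years per lamina, 2923 × 2 = 5846 years.
A: 702.9 mm over 5846 years gives 702.9 / 5846 ≈ 0.120 mm per year.
Specimen B: 521.6 mm / 0.120 mm per year = 4346.67 years; at 2 years per lamina that is 4346.67 / 2 ≈ 2173 laminae.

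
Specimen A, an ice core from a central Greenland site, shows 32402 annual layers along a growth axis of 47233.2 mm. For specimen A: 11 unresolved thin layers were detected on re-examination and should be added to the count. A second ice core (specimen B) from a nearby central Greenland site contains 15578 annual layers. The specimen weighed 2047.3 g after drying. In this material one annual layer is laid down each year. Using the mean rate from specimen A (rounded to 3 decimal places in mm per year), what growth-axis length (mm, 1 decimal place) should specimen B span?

Specimen A: after corrections the count is 32402 + 11 = 32413 annual layers.
A: Mean rate = 47233.2 mm / 32413 years ≈ 1.457 mm per year.
Length of B = 1.457 × 15578 = 22697.1 mm.

22697.1 mm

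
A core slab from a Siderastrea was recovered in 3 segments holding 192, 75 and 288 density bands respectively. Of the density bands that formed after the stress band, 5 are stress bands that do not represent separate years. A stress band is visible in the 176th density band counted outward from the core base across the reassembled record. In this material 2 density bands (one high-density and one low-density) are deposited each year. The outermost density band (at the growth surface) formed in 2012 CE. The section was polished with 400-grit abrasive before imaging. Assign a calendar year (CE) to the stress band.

1825 CE

Total density bands = 192 + 75 + 288 = 555.
The stress band sits at density band 176 from the core base, so 555 − 176 = 379 density bands formed after it.
379 − 5 false = 374 true density bands after the stress band.
With 2 density bands per year, 374 / 2 = 187 years.
The density band at the growth surface is 2012 CE, so the stress band dates to 2012 − 187 = 1825 CE.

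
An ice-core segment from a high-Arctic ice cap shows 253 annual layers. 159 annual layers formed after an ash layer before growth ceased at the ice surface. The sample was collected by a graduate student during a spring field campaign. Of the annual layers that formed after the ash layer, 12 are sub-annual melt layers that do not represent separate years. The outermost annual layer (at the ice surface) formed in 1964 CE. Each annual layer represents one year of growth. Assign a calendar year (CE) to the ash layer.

There are 159 annual layers younger than the ash layer.
159 − 12 false = 147 true annual layers after the ash layer.
Counting back 147 years from 1964 CE places the ash layer in 1964 − 147 = 1817 CE.

1817 CE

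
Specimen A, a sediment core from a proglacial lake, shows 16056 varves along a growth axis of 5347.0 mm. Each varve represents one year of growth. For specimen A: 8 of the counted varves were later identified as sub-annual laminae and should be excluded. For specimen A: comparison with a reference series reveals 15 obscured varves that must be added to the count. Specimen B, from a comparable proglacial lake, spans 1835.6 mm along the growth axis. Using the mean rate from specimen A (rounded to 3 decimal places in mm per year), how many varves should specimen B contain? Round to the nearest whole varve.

Specimen A: true varve count = 16056 − 8 + 15 = 16063.
A: Extension rate ≈ 5347.0 / 16063 = 0.333 mm/yr.
B spans 1835.6 / 0.333 = 5512.31 years ≈ 5512 varves.

5512 varves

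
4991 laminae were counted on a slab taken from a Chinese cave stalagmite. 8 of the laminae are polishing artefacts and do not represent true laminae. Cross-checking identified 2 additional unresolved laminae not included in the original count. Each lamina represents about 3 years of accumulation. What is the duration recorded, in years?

14955 years

After corrections the count is 4991 − 8 + 2 = 4985 laminae.
Multiplying by 3 years per lamina: 4985 × 3 = 14955 years.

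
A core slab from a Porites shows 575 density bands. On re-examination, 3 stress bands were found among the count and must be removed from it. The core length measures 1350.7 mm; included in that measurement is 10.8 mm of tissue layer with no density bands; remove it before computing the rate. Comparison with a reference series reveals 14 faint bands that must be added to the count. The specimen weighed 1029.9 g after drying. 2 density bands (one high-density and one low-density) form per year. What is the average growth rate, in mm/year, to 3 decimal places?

4.573 mm/year

Adjusted count: 575 − 3 + 14 = 586 density bands.
586 density bands at 2 per year is 586 / 2 = 293 years.
The growth record spans 1350.7 − 10.8 = 1339.9 mm.
Extension rate ≈ 1339.9 / 293 = 4.573 mm/year.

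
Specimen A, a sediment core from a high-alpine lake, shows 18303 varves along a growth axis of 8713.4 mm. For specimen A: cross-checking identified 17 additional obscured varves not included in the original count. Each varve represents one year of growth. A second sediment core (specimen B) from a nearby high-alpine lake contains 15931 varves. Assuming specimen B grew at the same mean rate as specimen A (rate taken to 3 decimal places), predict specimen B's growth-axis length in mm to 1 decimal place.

7583.2 mm

Specimen A: correcting the raw count gives 18303 + 17 = 18320 true varves.
A: 8713.4 mm over 18320 years gives 8713.4 / 18320 ≈ 0.476 mm/year.
Length of B = 0.476 × 15931 = 7583.2 mm.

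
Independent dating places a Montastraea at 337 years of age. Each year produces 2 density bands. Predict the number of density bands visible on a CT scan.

Expected density bands: 337 × 2 = 674.
So 674 density bands should be present.

674 density bands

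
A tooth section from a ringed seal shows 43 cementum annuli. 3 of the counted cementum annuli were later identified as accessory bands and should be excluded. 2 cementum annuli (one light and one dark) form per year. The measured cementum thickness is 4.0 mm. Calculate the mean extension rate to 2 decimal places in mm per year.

0.20 mm per year

Adjusted count: 43 − 3 = 40 cementum annuli.
40 cementum annuli at 2 per year is 40 / 2 = 20 years.
Extension rate ≈ 4.0 / 20 = 0.20 mm per year.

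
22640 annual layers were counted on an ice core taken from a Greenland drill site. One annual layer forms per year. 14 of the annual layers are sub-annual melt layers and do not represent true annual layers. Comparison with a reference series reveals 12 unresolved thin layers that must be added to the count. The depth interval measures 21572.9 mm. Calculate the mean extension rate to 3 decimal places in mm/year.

True annual layer count = 22640 − 14 + 12 = 22638.
21572.9 mm over 22638 years gives 21572.9 / 22638 ≈ 0.953 mm/year.

0.953 mm/year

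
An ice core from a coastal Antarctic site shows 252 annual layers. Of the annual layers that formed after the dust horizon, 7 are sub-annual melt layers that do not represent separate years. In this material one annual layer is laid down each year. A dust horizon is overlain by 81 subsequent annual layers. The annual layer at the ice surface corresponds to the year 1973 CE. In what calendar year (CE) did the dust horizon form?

1899 CE

81 annual layers post-date the dust horizon.
Removing the 7 false annual layers leaves 81 − 7 = 74 true annual layers beyond the dust horizon.
The annual layer at the ice surface is 1973 CE, so the dust horizon dates to 1973 − 74 = 1899 CE.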